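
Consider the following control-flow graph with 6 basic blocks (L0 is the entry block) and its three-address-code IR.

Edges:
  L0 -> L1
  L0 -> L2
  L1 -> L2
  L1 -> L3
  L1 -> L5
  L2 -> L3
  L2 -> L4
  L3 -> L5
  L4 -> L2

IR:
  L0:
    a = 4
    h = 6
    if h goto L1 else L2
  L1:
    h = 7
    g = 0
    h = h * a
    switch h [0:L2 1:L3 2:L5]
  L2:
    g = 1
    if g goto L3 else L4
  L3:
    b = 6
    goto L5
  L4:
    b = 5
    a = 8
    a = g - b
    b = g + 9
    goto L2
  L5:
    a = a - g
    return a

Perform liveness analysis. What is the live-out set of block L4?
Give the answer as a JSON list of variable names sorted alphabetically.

Answer: ["a"]

Working:
def/use:
  L0: {a,h} / ∅
  L1: {g,h} / {a}
  L2: {g} / ∅
  L3: {b} / ∅
  L4: {a,b} / {g}
  L5: {a} / {a,g}

Liveness:
  L0 li=∅ lo={a}
  L1 li={a} lo={a,g}
  L2 li={a} lo={a,g}
  L3 li={a,g} lo={a,g}
  L4 li={g} lo={a}
  L5 li={a,g} lo=∅

live-out(L4) = ["a"]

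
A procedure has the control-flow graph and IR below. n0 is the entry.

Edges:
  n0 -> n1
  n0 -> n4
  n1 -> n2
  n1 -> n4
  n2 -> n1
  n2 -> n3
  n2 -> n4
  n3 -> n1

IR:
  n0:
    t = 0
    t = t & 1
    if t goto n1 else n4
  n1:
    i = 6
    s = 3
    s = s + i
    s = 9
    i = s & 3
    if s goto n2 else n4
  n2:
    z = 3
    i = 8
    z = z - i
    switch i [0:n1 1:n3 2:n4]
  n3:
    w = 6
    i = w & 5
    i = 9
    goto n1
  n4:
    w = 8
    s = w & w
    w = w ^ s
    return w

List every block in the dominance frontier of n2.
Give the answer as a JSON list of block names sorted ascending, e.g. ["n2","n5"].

Answer: ["n1", "n4"]

Analysis:
idom tree: n1←n0 n2←n1 n3←n2 n4←n0
Dom at joins:
  n1: preds {n0,n2,n3}: {n0} ∩ {n0,n1,n2} ∩ {n0,n1,n2,n3} = {n0}; idom=n0
  n4: preds {n0,n1,n2}: {n0} ∩ {n0,n1} ∩ {n0,n1,n2} = {n0}; idom=n0

DF walk-up:
  n1←n0: walk · to n0
  n1←n2: walk n2→n1 to n0
  n1←n3: walk n3→n2→n1 to n0
  n4←n0: walk · to n0
  n4←n1: walk n1 to n0
  n4←n2: walk n2→n1 to n0
  n0: DF=∅
  n1: DF={n1,n4}
  n2: DF={n1,n4}
  n3: DF={n1}
  n4: DF=∅

DF(n2) = ["n1", "n4"]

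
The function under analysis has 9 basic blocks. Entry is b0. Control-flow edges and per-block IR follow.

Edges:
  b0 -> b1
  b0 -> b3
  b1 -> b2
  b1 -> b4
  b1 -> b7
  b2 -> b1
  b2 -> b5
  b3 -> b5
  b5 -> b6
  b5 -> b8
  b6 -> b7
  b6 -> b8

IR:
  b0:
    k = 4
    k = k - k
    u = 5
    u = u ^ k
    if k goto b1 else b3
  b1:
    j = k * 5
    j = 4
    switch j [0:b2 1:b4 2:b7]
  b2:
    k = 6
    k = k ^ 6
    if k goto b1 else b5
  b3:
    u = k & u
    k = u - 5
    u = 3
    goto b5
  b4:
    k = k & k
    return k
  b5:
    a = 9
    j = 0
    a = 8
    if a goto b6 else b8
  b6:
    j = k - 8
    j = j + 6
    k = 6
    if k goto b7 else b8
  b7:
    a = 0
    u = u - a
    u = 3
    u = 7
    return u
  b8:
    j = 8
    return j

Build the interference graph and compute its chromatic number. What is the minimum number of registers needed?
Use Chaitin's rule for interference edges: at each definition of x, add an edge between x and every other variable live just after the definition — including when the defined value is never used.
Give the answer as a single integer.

Block summaries:
  b0: {k,u} / ∅
  b1: {j} / {k}
  b2: {k} / ∅
  b3: {k,u} / {k,u}
  b4: {k} / {k}
  b5: {a,j} / ∅
  b6: {j,k} / {k}
  b7: {a,u} / {u}
  b8: {j} / ∅

Backward fixpoint:
  b0: in=∅ out={k,u}
  b1: in={k,u} out={k,u}
  b2: in={u} out={k,u}
  b3: in={k,u} out={k,u}
  b4: in={k} out=∅
  b5: in={k,u} out={k,u}
  b6: in={k,u} out={u}
  b7: in={u} out=∅
  b8: in=∅ out=∅

Conflict graph:
  a↔{k,u}
  j↔{k,u}
  k↔{a,j,u}
  u↔{a,j,k}

Colouring:
  {a,k,u} pairwise interfere (3-clique) ⇒ χ ≥ 3
  assign a→r2 j→r2 k→r0 u→r1 — no edge inside a register ⇒ χ ≤ 3
  χ = 3

Answer: 3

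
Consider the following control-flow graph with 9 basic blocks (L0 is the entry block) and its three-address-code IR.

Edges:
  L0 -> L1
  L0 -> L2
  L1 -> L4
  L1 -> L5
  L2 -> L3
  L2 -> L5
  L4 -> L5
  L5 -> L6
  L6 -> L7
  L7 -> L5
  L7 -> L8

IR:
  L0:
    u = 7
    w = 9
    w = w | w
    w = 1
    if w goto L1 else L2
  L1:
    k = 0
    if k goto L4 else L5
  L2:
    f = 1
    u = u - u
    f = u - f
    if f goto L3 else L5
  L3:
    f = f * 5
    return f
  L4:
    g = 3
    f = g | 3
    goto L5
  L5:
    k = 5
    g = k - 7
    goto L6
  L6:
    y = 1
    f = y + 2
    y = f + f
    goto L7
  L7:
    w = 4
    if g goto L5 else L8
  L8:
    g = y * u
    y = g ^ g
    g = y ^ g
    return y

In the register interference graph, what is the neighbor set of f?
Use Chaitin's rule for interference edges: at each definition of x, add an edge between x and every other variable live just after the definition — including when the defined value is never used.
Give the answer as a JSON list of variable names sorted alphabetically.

Answer: ["g", "u"]

Working:
Per-block:
  L0 def {u,w} use ∅
  L1 def {k} use ∅
  L2 def {f,u} use {u}
  L3 def {f} use {f}
  L4 def {f,g} use ∅
  L5 def {g,k} use ∅
  L6 def {f,y} use ∅
  L7 def {w} use {g}
  L8 def {g,y} use {u,y}

Live sets:
  L0 li=∅ lo={u}
  L1 li={u} lo={u}
  L2 li={u} lo={f,u}
  L3 li={f} lo=∅
  L4 li={u} lo={u}
  L5 li={u} lo={g,u}
  L6 li={g,u} lo={g,u,y}
  L7 li={g,u,y} lo={u,y}
  L8 li={u,y} lo=∅

Interference:
  f↔{g,u}
  g↔{f,u,w,y}
  k↔{u}
  u↔{f,g,k,w,y}
  w↔{g,u,y}
  y↔{g,u,w}

N(f) = ["g", "u"]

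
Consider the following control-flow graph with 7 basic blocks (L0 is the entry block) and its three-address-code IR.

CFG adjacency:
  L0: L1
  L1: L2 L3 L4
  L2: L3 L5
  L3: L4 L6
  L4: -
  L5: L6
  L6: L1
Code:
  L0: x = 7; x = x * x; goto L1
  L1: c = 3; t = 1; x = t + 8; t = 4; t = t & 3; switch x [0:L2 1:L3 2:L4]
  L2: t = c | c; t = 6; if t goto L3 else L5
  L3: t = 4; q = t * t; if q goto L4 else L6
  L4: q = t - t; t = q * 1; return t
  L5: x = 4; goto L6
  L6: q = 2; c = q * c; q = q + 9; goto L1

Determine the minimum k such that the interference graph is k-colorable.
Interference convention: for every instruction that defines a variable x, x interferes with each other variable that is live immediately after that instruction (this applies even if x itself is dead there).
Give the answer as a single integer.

Per-block:
  L0: def={x} ue=∅
  L1: def={c,t,x} ue=∅
  L2: def={t} ue={c}
  L3: def={q,t} ue=∅
  L4: def={q,t} ue={t}
  L5: def={x} ue=∅
  L6: def={c,q} ue={c}

Backward fixpoint:
  live L0: ∅→∅
  live L1: ∅→{c,t}
  live L2: {c}→{c}
  live L3: {c}→{c,t}
  live L4: {t}→∅
  live L5: {c}→{c}
  live L6: {c}→∅

Interference:
  c — {q,t,x}
  q — {c,t}
  t — {c,q,x}
  x — {c,t}

Chromatic number:
  clique {c,q,t} ⇒ need ≥ 3
  3-colouring: R0={c}  R1={t}  R2={q,x}
  χ = 3

Answer: 3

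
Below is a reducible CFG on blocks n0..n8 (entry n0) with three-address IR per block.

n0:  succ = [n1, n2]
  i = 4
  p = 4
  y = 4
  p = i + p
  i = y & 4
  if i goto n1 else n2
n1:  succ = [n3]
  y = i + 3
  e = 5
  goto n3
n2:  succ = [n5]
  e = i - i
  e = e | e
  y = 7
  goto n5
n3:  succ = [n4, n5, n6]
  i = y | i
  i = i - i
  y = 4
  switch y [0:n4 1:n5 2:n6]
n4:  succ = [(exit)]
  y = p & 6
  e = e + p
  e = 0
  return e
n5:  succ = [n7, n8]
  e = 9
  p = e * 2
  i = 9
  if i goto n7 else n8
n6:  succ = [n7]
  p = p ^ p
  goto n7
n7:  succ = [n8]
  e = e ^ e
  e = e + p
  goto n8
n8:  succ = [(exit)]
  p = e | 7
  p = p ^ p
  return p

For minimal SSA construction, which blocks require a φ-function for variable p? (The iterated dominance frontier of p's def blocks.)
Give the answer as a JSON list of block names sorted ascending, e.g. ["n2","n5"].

Answer: ["n7", "n8"]

Analysis:
idom tree: n1←n0 n2←n0 n3←n1 n4←n3 n5←n0 n6←n3 n7←n0 n8←n0
Dom∩ at merges:
  n5: preds {n2,n3}: {n0,n2} ∩ {n0,n1,n3} = {n0}; idom=n0
  n7: preds {n5,n6}: {n0,n5} ∩ {n0,n1,n3,n6} = {n0}; idom=n0
  n8: preds {n5,n7}: {n0,n5} ∩ {n0,n7} = {n0}; idom=n0

DF walk-up:
  join n5 pred n2: n2 stop@n0
  join n5 pred n3: n3→n1 stop@n0
  join n7 pred n5: n5 stop@n0
  join n7 pred n6: n6→n3→n1 stop@n0
  join n8 pred n5: n5 stop@n0
  join n8 pred n7: n7 stop@n0
  n0: DF=∅
  n1: DF={n5,n7}
  n2: DF={n5}
  n3: DF={n5,n7}
  n4: DF=∅
  n5: DF={n7,n8}
  n6: DF={n7}
  n7: DF={n8}
  n8: DF=∅

φ for p: defs {n0,n5,n6,n8}
  DF⁺ = {n7,n8}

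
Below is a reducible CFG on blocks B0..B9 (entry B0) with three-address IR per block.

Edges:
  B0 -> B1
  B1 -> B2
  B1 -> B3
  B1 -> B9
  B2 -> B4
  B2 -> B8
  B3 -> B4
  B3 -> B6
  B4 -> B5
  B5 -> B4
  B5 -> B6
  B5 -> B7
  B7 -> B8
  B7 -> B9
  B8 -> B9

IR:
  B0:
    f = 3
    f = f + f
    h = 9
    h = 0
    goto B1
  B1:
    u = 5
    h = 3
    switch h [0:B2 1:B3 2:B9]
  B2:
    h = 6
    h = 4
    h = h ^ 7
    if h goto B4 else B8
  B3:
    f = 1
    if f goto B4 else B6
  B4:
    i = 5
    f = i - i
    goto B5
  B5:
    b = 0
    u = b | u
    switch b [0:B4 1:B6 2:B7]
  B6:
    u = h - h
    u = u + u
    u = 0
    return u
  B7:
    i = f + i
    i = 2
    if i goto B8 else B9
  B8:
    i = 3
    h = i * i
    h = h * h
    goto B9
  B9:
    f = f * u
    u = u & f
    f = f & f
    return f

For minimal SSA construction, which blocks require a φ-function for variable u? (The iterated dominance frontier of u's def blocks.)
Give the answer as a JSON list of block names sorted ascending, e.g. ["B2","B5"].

idom tree: B1←B0 B2←B1 B3←B1 B4←B1 B5←B4 B6←B1 B7←B5 B8←B1 B9←B1
Join-block Dom:
  B4: preds {B2,B3,B5}: {B0,B1,B2} ∩ {B0,B1,B3} ∩ {B0,B1,B4,B5} = {B0,B1}; idom=B1
  B6: preds {B3,B5}: {B0,B1,B3} ∩ {B0,B1,B4,B5} = {B0,B1}; idom=B1
  B8: preds {B2,B7}: {B0,B1,B2} ∩ {B0,B1,B4,B5,B7} = {B0,B1}; idom=B1
  B9: preds {B1,B7,B8}: {B0,B1} ∩ {B0,B1,B4,B5,B7} ∩ {B0,B1,B8} = {B0,B1}; idom=B1

DF walk-up:
  B4←B2: walk B2 to B1
  B4←B3: walk B3 to B1
  B4←B5: walk B5→B4 to B1
  B6←B3: walk B3 to B1
  B6←B5: walk B5→B4 to B1
  B8←B2: walk B2 to B1
  B8←B7: walk B7→B5→B4 to B1
  B9←B1: walk · to B1
  B9←B7: walk B7→B5→B4 to B1
  B9←B8: walk B8 to B1
  B0 → ∅
  B1 → ∅
  B2 → {B4,B8}
  B3 → {B4,B6}
  B4 → {B4,B6,B8,B9}
  B5 → {B4,B6,B8,B9}
  B6 → ∅
  B7 → {B8,B9}
  B8 → {B9}
  B9 → ∅

φ for u: defs {B1,B5,B6,B9}
  DF⁺ = {B4,B6,B8,B9}

Answer: ["B4", "B6", "B8", "B9"]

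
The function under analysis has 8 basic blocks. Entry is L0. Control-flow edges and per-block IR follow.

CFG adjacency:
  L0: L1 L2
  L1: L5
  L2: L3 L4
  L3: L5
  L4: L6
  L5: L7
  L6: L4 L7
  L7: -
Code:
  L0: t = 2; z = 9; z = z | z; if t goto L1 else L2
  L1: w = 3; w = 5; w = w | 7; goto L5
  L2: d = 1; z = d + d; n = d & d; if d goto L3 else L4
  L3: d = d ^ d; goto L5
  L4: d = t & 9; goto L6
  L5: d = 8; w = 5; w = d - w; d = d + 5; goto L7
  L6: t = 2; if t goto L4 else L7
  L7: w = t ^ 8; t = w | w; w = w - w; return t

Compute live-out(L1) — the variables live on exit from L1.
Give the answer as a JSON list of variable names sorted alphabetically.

Answer: ["t"]

Working:
Per-block:
  L0: {t,z} / ∅
  L1: {w} / ∅
  L2: {d,n,z} / ∅
  L3: {d} / {d}
  L4: {d} / {t}
  L5: {d,w} / ∅
  L6: {t} / ∅
  L7: {t,w} / {t}

Live sets:
  live L0: ∅→{t}
  live L1: {t}→{t}
  live L2: {t}→{d,t}
  live L3: {d,t}→{t}
  live L4: {t}→∅
  live L5: {t}→{t}
  live L6: ∅→{t}
  live L7: {t}→∅

live-out(L1) = ["t"]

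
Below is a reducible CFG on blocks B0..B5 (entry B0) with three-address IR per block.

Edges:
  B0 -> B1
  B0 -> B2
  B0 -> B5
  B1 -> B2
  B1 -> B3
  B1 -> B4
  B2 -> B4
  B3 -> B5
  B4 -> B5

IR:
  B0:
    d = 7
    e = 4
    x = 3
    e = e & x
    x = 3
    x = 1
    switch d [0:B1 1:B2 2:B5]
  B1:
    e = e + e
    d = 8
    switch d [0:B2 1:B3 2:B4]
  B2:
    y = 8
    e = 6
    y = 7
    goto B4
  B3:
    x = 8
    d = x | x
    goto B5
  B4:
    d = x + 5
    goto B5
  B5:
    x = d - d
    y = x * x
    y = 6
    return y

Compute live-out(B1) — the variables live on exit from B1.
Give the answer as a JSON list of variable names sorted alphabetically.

def/use:
  B0: {d,e,x} / ∅
  B1: {d,e} / {e}
  B2: {e,y} / ∅
  B3: {d,x} / ∅
  B4: {d} / {x}
  B5: {x,y} / {d}

Live sets:
  live B0: ∅→{d,e,x}
  live B1: {e,x}→{x}
  live B2: {x}→{x}
  live B3: ∅→{d}
  live B4: {x}→{d}
  live B5: {d}→∅

live-out(B1) = ["x"]

Answer: ["x"]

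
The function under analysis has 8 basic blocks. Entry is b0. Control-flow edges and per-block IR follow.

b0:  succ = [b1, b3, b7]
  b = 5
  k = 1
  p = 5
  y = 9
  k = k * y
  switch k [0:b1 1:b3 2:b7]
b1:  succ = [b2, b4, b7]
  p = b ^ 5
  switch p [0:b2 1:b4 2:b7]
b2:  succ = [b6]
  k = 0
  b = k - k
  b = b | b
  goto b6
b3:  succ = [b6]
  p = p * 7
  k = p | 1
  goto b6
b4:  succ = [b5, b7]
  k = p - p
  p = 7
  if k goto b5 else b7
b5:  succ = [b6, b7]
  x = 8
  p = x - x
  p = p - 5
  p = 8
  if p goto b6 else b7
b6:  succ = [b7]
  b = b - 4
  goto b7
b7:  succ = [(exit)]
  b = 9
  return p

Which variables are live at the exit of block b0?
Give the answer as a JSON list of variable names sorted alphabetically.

Answer: ["b", "p"]

Analysis:
Per-block:
  b0: def={b,k,p,y} ue=∅
  b1: def={p} ue={b}
  b2: def={b,k} ue=∅
  b3: def={k,p} ue={p}
  b4: def={k,p} ue={p}
  b5: def={p,x} ue=∅
  b6: def={b} ue={b}
  b7: def={b} ue={p}

Liveness:
  b0: in=∅ out={b,p}
  b1: in={b} out={b,p}
  b2: in={p} out={b,p}
  b3: in={b,p} out={b,p}
  b4: in={b,p} out={b,p}
  b5: in={b} out={b,p}
  b6: in={b,p} out={p}
  b7: in={p} out=∅

live-out(b0) = ["b", "p"]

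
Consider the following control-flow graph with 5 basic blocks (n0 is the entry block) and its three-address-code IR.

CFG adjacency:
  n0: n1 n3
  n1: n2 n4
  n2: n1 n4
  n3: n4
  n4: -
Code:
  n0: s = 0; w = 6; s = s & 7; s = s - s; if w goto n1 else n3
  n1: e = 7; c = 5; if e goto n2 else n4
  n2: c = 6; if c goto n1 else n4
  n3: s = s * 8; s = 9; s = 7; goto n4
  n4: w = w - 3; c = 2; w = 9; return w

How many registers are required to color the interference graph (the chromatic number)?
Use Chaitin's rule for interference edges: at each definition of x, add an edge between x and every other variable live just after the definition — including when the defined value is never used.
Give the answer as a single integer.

def/use:
  n0: def={s,w} ue=∅
  n1: def={c,e} ue=∅
  n2: def={c} ue=∅
  n3: def={s} ue={s}
  n4: def={c,w} ue={w}

Liveness:
  live n0: ∅→{s,w}
  live n1: {w}→{w}
  live n2: {w}→{w}
  live n3: {s,w}→{w}
  live n4: {w}→∅

Interference:
  c — {e,w}
  e — {c,w}
  s — {w}
  w — {c,e,s}

Colouring:
  lower bound: {c,e,w} mutually conflict ⇒ χ ≥ 3
  assign c→r1 e→r2 s→r1 w→r0 — no edge inside a register ⇒ χ ≤ 3
  χ = 3

Answer: 3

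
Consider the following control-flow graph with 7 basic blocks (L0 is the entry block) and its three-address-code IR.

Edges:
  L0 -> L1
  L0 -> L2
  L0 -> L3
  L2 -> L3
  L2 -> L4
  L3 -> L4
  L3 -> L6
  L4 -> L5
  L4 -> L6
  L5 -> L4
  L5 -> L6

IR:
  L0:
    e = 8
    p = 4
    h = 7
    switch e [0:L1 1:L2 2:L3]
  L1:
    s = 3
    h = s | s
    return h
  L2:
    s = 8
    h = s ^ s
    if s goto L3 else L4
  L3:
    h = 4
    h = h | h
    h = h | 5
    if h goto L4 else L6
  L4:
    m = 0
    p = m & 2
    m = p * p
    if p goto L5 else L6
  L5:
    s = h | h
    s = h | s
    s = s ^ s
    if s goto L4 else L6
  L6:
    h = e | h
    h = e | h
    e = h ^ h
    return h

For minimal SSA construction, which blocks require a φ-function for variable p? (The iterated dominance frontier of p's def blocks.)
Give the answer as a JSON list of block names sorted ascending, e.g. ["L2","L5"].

idom tree: L1←L0 L2←L0 L3←L0 L4←L0 L5←L4 L6←L0
Dom∩ at merges:
  L3: preds {L0,L2}: {L0} ∩ {L0,L2} = {L0}; idom=L0
  L4: preds {L2,L3,L5}: {L0,L2} ∩ {L0,L3} ∩ {L0,L4,L5} = {L0}; idom=L0
  L6: preds {L3,L4,L5}: {L0,L3} ∩ {L0,L4} ∩ {L0,L4,L5} = {L0}; idom=L0

Frontier:
  L3←L0: walk · to L0
  L3←L2: walk L2 to L0
  L4←L2: walk L2 to L0
  L4←L3: walk L3 to L0
  L4←L5: walk L5→L4 to L0
  L6←L3: walk L3 to L0
  L6←L4: walk L4 to L0
  L6←L5: walk L5→L4 to L0
  L0 → ∅
  L1 → ∅
  L2 → {L3,L4}
  L3 → {L4,L6}
  L4 → {L4,L6}
  L5 → {L4,L6}
  L6 → ∅

φ for p: defs {L0,L4}
  DF⁺ = {L4,L6}

Answer: ["L4", "L6"]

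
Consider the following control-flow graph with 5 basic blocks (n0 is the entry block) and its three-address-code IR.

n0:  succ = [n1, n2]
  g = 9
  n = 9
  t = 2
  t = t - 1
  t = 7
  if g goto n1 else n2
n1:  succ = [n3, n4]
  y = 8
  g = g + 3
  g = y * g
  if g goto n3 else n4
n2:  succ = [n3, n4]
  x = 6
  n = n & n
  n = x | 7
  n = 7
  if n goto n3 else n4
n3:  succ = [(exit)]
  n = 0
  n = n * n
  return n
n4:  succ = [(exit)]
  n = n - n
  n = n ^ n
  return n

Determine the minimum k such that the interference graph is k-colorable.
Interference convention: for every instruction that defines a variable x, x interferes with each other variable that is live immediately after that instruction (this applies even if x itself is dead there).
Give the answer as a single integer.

Block summaries:
  n0 def {g,n,t} use ∅
  n1 def {g,y} use {g}
  n2 def {n,x} use {n}
  n3 def {n} use ∅
  n4 def {n} use {n}

Backward fixpoint:
  live n0: ∅→{g,n}
  live n1: {g,n}→{n}
  live n2: {n}→{n}
  live n3: ∅→∅
  live n4: {n}→∅

Interference:
  g — {n,t,y}
  n — {g,t,x,y}
  t — {g,n}
  x — {n}
  y — {g,n}

Registers:
  lower bound: {g,n,t} mutually conflict ⇒ χ ≥ 3
  3-colouring: r0={n}  r1={g,x}  r2={t,y}
  χ = 3

Answer: 3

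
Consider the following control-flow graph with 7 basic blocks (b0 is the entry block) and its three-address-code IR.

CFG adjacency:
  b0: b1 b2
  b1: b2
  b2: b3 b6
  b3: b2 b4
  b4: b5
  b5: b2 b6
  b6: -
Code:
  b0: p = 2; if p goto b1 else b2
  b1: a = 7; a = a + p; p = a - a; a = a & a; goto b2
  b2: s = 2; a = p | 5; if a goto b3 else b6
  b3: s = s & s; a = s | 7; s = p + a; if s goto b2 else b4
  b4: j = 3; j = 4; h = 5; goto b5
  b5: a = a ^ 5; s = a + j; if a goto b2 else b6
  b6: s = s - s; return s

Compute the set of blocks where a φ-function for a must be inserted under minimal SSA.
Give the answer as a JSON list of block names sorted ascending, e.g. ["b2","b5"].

idom tree: b1←b0 b2←b0 b3←b2 b4←b3 b5←b4 b6←b2
Dom at joins:
  b2: preds {b0,b1,b3,b5}: {b0} ∩ {b0,b1} ∩ {b0,b2,b3} ∩ {b0,b2,b3,b4,b5} = {b0}; idom=b0
  b6: preds {b2,b5}: {b0,b2} ∩ {b0,b2,b3,b4,b5} = {b0,b2}; idom=b2

Frontier:
  join b2 pred b0: · stop@b0
  join b2 pred b1: b1 stop@b0
  join b2 pred b3: b3→b2 stop@b0
  join b2 pred b5: b5→b4→b3→b2 stop@b0
  join b6 pred b2: · stop@b2
  join b6 pred b5: b5→b4→b3 stop@b2
  DF(b0)=∅
  DF(b1)={b2}
  DF(b2)={b2}
  DF(b3)={b2,b6}
  DF(b4)={b2,b6}
  DF(b5)={b2,b6}
  DF(b6)=∅

φ for a: defs {b1,b2,b3,b5}
  DF⁺ = {b2,b6}

Answer: ["b2", "b6"]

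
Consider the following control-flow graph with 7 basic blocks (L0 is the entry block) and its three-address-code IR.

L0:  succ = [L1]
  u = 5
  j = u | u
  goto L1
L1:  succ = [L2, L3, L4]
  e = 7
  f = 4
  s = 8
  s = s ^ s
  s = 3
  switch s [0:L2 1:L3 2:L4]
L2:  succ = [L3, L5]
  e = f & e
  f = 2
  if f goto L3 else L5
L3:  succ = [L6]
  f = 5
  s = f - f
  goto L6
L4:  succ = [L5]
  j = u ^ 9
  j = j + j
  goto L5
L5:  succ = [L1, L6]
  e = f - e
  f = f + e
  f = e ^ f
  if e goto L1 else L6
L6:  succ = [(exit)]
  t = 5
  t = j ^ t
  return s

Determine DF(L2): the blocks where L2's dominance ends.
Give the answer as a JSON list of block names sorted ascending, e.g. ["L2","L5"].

Answer: ["L3", "L5"]

Working:
idom tree: L1←L0 L2←L1 L3←L1 L4←L1 L5←L1 L6←L1
Dom∩ at merges:
  L1: preds {L0,L5}: {L0} ∩ {L0,L1,L5} = {L0}; idom=L0
  L3: preds {L1,L2}: {L0,L1} ∩ {L0,L1,L2} = {L0,L1}; idom=L1
  L5: preds {L2,L4}: {L0,L1,L2} ∩ {L0,L1,L4} = {L0,L1}; idom=L1
  L6: preds {L3,L5}: {L0,L1,L3} ∩ {L0,L1,L5} = {L0,L1}; idom=L1

Frontier:
  join L1 pred L0: · stop@L0
  join L1 pred L5: L5→L1 stop@L0
  join L3 pred L1: · stop@L1
  join L3 pred L2: L2 stop@L1
  join L5 pred L2: L2 stop@L1
  join L5 pred L4: L4 stop@L1
  join L6 pred L3: L3 stop@L1
  join L6 pred L5: L5 stop@L1
  DF(L0)=∅
  DF(L1)={L1}
  DF(L2)={L3,L5}
  DF(L3)={L6}
  DF(L4)={L5}
  DF(L5)={L1,L6}
  DF(L6)=∅

DF(L2) = ["L3", "L5"]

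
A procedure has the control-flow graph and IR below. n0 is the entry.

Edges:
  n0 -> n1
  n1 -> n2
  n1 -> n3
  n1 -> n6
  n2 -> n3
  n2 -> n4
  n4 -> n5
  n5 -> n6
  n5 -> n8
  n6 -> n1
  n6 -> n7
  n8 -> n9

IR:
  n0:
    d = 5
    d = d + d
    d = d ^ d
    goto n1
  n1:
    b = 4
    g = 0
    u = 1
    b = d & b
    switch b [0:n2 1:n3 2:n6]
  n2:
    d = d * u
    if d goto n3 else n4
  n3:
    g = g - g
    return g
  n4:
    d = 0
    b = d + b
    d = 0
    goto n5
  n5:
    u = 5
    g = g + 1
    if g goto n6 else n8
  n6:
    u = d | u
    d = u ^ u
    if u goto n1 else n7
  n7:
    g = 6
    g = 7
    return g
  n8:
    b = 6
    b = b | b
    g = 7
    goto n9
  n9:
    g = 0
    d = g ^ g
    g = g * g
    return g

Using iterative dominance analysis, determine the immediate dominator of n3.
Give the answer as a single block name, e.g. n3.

idom tree: n1←n0 n2←n1 n3←n1 n4←n2 n5←n4 n6←n1 n7←n6 n8←n5 n9←n8
Dom at joins:
  n1: preds {n0,n6}: {n0} ∩ {n0,n1,n6} = {n0}; idom=n0
  n3: preds {n1,n2}: {n0,n1} ∩ {n0,n1,n2} = {n0,n1}; idom=n1
  n6: preds {n1,n5}: {n0,n1} ∩ {n0,n1,n2,n4,n5} = {n0,n1}; idom=n1

idom(n3) = n1

Answer: n1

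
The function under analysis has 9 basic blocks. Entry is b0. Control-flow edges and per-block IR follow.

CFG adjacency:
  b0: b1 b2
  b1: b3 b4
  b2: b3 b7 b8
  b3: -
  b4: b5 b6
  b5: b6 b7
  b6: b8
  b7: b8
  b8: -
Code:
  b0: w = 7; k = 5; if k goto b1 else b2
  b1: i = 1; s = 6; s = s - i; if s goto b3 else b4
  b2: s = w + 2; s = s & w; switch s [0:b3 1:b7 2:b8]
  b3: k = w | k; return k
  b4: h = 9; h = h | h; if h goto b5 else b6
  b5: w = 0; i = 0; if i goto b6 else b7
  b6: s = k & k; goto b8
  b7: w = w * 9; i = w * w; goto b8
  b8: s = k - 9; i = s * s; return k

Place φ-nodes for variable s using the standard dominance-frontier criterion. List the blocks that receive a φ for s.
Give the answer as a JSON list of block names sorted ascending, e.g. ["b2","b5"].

idom tree: b1←b0 b2←b0 b3←b0 b4←b1 b5←b4 b6←b4 b7←b0 b8←b0
Dom∩ at merges:
  b3: preds {b1,b2}: {b0,b1} ∩ {b0,b2} = {b0}; idom=b0
  b6: preds {b4,b5}: {b0,b1,b4} ∩ {b0,b1,b4,b5} = {b0,b1,b4}; idom=b4
  b7: preds {b2,b5}: {b0,b2} ∩ {b0,b1,b4,b5} = {b0}; idom=b0
  b8: preds {b2,b6,b7}: {b0,b2} ∩ {b0,b1,b4,b6} ∩ {b0,b7} = {b0}; idom=b0

DF walk-up:
  b3←b1: walk b1 to b0
  b3←b2: walk b2 to b0
  b6←b4: walk · to b4
  b6←b5: walk b5 to b4
  b7←b2: walk b2 to b0
  b7←b5: walk b5→b4→b1 to b0
  b8←b2: walk b2 to b0
  b8←b6: walk b6→b4→b1 to b0
  b8←b7: walk b7 to b0
  DF(b0)=∅
  DF(b1)={b3,b7,b8}
  DF(b2)={b3,b7,b8}
  DF(b3)=∅
  DF(b4)={b7,b8}
  DF(b5)={b6,b7}
  DF(b6)={b8}
  DF(b7)={b8}
  DF(b8)=∅

φ for s: defs {b1,b2,b6,b8}
  DF⁺ = {b3,b7,b8}

Answer: ["b3", "b7", "b8"]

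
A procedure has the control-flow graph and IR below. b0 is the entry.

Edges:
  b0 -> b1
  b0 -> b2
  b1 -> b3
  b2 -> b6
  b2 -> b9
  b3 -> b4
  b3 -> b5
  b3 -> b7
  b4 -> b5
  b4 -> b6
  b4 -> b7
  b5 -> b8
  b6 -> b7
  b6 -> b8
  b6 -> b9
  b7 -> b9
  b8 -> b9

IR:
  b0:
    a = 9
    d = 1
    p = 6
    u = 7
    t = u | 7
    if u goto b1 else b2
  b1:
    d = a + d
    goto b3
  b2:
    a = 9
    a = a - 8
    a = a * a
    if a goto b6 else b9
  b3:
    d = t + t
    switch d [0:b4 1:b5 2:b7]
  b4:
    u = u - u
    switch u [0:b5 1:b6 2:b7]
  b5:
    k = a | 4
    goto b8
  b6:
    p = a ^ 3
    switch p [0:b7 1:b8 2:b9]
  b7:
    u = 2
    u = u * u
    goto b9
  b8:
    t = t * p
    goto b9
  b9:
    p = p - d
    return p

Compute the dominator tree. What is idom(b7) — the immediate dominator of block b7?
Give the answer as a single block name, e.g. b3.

idom tree: b1←b0 b2←b0 b3←b1 b4←b3 b5←b3 b6←b0 b7←b0 b8←b0 b9←b0
Join-block Dom:
  b5: preds {b3,b4}: {b0,b1,b3} ∩ {b0,b1,b3,b4} = {b0,b1,b3}; idom=b3
  b6: preds {b2,b4}: {b0,b2} ∩ {b0,b1,b3,b4} = {b0}; idom=b0
  b7: preds {b3,b4,b6}: {b0,b1,b3} ∩ {b0,b1,b3,b4} ∩ {b0,b6} = {b0}; idom=b0
  b8: preds {b5,b6}: {b0,b1,b3,b5} ∩ {b0,b6} = {b0}; idom=b0
  b9: preds {b2,b6,b7,b8}: {b0,b2} ∩ {b0,b6} ∩ {b0,b7} ∩ {b0,b8} = {b0}; idom=b0

idom(b7) = b0

Answer: b0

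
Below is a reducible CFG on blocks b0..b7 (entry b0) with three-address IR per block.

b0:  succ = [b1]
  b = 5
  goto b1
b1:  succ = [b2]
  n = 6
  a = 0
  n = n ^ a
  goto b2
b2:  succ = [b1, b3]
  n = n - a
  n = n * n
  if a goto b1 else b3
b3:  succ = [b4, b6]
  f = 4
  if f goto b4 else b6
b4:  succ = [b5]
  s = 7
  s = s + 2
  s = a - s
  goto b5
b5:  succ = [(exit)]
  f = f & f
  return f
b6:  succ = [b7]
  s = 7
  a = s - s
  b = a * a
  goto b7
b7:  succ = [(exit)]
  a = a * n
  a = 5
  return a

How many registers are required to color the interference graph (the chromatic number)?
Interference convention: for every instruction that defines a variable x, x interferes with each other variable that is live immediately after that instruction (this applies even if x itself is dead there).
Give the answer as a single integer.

Answer: 4

Analysis:
def/use:
  b0: {b} / ∅
  b1: {a,n} / ∅
  b2: {n} / {a,n}
  b3: {f} / ∅
  b4: {s} / {a}
  b5: {f} / {f}
  b6: {a,b,s} / ∅
  b7: {a} / {a,n}

Live sets:
  live b0: ∅→∅
  live b1: ∅→{a,n}
  live b2: {a,n}→{a,n}
  live b3: {a,n}→{a,f,n}
  live b4: {a,f}→{f}
  live b5: {f}→∅
  live b6: {n}→{a,n}
  live b7: {a,n}→∅

Conflict graph:
  a: {b,f,n,s}
  b: {a,n}
  f: {a,n,s}
  n: {a,b,f,s}
  s: {a,f,n}

Chromatic number:
  {a,f,n,s} pairwise interfere (4-clique) ⇒ χ ≥ 4
  4-colouring: r0={a}  r1={n}  r2={b,f}  r3={s}
  χ = 4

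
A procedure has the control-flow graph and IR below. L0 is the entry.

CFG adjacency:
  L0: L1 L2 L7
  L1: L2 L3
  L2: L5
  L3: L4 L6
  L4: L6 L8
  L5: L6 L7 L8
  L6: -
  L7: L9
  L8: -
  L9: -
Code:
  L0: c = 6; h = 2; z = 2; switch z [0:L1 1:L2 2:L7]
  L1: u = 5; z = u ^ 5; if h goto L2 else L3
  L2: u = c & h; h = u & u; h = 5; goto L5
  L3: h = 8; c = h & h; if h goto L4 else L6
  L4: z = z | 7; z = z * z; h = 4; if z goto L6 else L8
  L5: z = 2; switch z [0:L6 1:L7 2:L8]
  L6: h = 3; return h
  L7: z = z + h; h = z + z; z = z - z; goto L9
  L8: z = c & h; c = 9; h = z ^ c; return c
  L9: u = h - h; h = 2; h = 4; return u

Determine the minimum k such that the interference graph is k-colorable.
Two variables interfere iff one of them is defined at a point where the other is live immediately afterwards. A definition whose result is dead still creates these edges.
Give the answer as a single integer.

Block summaries:
  L0: def={c,h,z} ue=∅
  L1: def={u,z} ue={h}
  L2: def={h,u} ue={c,h}
  L3: def={c,h} ue=∅
  L4: def={h,z} ue={z}
  L5: def={z} ue=∅
  L6: def={h} ue=∅
  L7: def={h,z} ue={h,z}
  L8: def={c,h,z} ue={c,h}
  L9: def={h,u} ue={h}

Liveness:
  L0 li=∅ lo={c,h,z}
  L1 li={c,h} lo={c,h,z}
  L2 li={c,h} lo={c,h}
  L3 li={z} lo={c,z}
  L4 li={c,z} lo={c,h}
  L5 li={c,h} lo={c,h,z}
  L6 li=∅ lo=∅
  L7 li={h,z} lo={h}
  L8 li={c,h} lo=∅
  L9 li={h} lo=∅

Interference:
  c↔{h,u,z}
  h↔{c,u,z}
  u↔{c,h}
  z↔{c,h}

Chromatic number:
  lower bound: {c,h,u} mutually conflict ⇒ χ ≥ 3
  assign c→r0 h→r1 u→r2 z→r2 — no edge inside a register ⇒ χ ≤ 3
  χ = 3

Answer: 3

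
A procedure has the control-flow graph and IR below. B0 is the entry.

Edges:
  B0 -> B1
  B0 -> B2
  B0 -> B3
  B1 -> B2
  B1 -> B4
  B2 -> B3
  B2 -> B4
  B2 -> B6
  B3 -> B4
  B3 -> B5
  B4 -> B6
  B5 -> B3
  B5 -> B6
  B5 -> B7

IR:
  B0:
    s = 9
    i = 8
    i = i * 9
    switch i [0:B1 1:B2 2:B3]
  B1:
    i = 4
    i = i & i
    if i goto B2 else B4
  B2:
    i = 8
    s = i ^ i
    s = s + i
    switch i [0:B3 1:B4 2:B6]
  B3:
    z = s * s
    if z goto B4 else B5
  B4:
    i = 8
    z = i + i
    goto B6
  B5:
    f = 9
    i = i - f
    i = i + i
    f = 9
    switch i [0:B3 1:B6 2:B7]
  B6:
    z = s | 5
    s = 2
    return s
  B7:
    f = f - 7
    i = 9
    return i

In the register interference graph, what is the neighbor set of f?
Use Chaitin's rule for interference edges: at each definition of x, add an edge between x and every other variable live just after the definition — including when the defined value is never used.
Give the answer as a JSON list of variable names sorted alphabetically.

Block summaries:
  B0: def={i,s} ue=∅
  B1: def={i} ue=∅
  B2: def={i,s} ue=∅
  B3: def={z} ue={s}
  B4: def={i,z} ue=∅
  B5: def={f,i} ue={i}
  B6: def={s,z} ue={s}
  B7: def={f,i} ue={f}

Liveness:
  B0: in=∅ out={i,s}
  B1: in={s} out={s}
  B2: in=∅ out={i,s}
  B3: in={i,s} out={i,s}
  B4: in={s} out={s}
  B5: in={i,s} out={f,i,s}
  B6: in={s} out=∅
  B7: in={f} out=∅

Interference:
  f — {i,s}
  i — {f,s,z}
  s — {f,i,z}
  z — {i,s}

N(f) = ["i", "s"]

Answer: ["i", "s"]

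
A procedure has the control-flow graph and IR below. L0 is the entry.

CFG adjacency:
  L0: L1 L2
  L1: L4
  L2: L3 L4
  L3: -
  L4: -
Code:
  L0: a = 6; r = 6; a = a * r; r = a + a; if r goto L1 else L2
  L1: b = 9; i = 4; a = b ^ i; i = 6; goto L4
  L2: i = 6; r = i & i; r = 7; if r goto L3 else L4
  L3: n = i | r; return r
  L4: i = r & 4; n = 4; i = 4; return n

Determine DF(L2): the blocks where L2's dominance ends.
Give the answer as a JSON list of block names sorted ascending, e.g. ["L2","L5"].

Answer: ["L4"]

Working:
idom tree: L1←L0 L2←L0 L3←L2 L4←L0
Dom∩ at merges:
  L4: preds {L1,L2}: {L0,L1} ∩ {L0,L2} = {L0}; idom=L0

DF derivation:
  join L4 pred L1: L1 stop@L0
  join L4 pred L2: L2 stop@L0
  DF(L0)=∅
  DF(L1)={L4}
  DF(L2)={L4}
  DF(L3)=∅
  DF(L4)=∅

DF(L2) = ["L4"]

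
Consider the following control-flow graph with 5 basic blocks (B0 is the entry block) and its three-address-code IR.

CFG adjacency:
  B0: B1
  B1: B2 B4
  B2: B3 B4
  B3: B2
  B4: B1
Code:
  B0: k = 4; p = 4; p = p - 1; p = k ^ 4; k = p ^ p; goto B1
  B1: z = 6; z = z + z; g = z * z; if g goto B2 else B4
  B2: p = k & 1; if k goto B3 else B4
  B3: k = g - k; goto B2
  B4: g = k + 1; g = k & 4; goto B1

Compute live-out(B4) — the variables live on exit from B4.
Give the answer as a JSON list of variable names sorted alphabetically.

Answer: ["k"]

Working:
Block summaries:
  B0: {k,p} / ∅
  B1: {g,z} / ∅
  B2: {p} / {k}
  B3: {k} / {g,k}
  B4: {g} / {k}

Liveness:
  B0 li=∅ lo={k}
  B1 li={k} lo={g,k}
  B2 li={g,k} lo={g,k}
  B3 li={g,k} lo={g,k}
  B4 li={k} lo={k}

live-out(B4) = ["k"]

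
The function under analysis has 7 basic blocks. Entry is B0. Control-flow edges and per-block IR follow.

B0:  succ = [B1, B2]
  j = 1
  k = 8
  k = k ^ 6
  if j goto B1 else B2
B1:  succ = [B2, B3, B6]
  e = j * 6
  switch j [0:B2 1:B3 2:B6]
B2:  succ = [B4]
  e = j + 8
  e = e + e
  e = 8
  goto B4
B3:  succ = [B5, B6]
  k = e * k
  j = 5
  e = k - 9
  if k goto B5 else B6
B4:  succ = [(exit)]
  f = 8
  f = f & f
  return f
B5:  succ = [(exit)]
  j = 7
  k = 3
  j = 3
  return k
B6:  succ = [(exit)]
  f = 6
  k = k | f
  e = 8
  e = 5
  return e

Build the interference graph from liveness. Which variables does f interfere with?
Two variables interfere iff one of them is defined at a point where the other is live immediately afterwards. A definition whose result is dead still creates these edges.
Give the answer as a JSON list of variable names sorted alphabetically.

Answer: ["k"]

Analysis:
def/use:
  B0: {j,k} / ∅
  B1: {e} / {j}
  B2: {e} / {j}
  B3: {e,j,k} / {e,k}
  B4: {f} / ∅
  B5: {j,k} / ∅
  B6: {e,f,k} / {k}

Backward fixpoint:
  live B0: ∅→{j,k}
  live B1: {j,k}→{e,j,k}
  live B2: {j}→∅
  live B3: {e,k}→{k}
  live B4: ∅→∅
  live B5: ∅→∅
  live B6: {k}→∅

Conflict graph:
  e↔{j,k}
  f↔{k}
  j↔{e,k}
  k↔{e,f,j}

N(f) = ["k"]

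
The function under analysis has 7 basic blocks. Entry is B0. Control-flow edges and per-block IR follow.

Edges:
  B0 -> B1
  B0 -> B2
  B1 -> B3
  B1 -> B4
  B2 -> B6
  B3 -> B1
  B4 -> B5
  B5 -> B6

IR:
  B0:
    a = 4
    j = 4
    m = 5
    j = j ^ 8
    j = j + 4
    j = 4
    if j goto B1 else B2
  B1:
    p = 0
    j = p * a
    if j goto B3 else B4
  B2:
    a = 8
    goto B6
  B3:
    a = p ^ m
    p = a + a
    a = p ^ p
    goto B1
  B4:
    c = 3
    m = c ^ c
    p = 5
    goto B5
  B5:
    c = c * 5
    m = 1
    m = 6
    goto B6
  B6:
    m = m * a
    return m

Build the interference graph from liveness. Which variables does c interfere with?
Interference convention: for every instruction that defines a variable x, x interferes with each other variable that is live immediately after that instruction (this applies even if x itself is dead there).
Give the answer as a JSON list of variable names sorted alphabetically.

def/use:
  B0: def={a,j,m} ue=∅
  B1: def={j,p} ue={a}
  B2: def={a} ue=∅
  B3: def={a,p} ue={m,p}
  B4: def={c,m,p} ue=∅
  B5: def={c,m} ue={c}
  B6: def={m} ue={a,m}

Liveness:
  B0: in=∅ out={a,m}
  B1: in={a,m} out={a,m,p}
  B2: in={m} out={a,m}
  B3: in={m,p} out={a,m}
  B4: in={a} out={a,c}
  B5: in={a,c} out={a,m}
  B6: in={a,m} out=∅

Interfere edges:
  a — {c,j,m,p}
  c — {a,m,p}
  j — {a,m,p}
  m — {a,c,j,p}
  p — {a,c,j,m}

N(c) = ["a", "m", "p"]

Answer: ["a", "m", "p"]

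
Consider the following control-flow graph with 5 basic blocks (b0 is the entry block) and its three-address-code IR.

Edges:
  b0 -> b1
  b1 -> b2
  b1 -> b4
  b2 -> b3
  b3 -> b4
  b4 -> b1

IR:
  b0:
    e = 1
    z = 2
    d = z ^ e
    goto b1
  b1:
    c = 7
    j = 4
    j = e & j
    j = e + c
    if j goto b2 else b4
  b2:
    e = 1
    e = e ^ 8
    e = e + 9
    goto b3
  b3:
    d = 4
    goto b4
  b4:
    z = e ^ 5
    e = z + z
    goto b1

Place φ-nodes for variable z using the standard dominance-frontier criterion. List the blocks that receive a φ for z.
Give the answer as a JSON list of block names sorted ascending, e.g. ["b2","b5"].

idom tree: b1←b0 b2←b1 b3←b2 b4←b1
Dom at joins:
  b1: preds {b0,b4}: {b0} ∩ {b0,b1,b4} = {b0}; idom=b0
  b4: preds {b1,b3}: {b0,b1} ∩ {b0,b1,b2,b3} = {b0,b1}; idom=b1

DF walk-up:
  join b1 pred b0: · stop@b0
  join b1 pred b4: b4→b1 stop@b0
  join b4 pred b1: · stop@b1
  join b4 pred b3: b3→b2 stop@b1
  b0: DF=∅
  b1: DF={b1}
  b2: DF={b4}
  b3: DF={b4}
  b4: DF={b1}

φ for z: defs {b0,b4}
  DF⁺ = {b1}

Answer: ["b1"]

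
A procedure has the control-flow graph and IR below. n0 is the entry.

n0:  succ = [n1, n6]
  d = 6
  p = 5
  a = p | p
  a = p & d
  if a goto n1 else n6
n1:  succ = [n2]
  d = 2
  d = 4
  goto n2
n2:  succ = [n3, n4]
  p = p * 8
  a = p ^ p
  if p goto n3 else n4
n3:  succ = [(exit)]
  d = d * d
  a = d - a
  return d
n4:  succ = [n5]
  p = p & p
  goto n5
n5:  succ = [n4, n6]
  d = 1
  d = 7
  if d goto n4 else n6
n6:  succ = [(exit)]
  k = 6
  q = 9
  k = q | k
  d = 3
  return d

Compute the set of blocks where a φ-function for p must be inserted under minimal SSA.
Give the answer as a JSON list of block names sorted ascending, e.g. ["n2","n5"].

Answer: ["n4", "n6"]

Derivation:
idom tree: n1←n0 n2←n1 n3←n2 n4←n2 n5←n4 n6←n0
Dom at joins:
  n4: preds {n2,n5}: {n0,n1,n2} ∩ {n0,n1,n2,n4,n5} = {n0,n1,n2}; idom=n2
  n6: preds {n0,n5}: {n0} ∩ {n0,n1,n2,n4,n5} = {n0}; idom=n0

DF walk-up:
  join n4 pred n2: · stop@n2
  join n4 pred n5: n5→n4 stop@n2
  join n6 pred n0: · stop@n0
  join n6 pred n5: n5→n4→n2→n1 stop@n0
  n0 → ∅
  n1 → {n6}
  n2 → {n6}
  n3 → ∅
  n4 → {n4,n6}
  n5 → {n4,n6}
  n6 → ∅

φ for p: defs {n0,n2,n4}
  DF⁺ = {n4,n6}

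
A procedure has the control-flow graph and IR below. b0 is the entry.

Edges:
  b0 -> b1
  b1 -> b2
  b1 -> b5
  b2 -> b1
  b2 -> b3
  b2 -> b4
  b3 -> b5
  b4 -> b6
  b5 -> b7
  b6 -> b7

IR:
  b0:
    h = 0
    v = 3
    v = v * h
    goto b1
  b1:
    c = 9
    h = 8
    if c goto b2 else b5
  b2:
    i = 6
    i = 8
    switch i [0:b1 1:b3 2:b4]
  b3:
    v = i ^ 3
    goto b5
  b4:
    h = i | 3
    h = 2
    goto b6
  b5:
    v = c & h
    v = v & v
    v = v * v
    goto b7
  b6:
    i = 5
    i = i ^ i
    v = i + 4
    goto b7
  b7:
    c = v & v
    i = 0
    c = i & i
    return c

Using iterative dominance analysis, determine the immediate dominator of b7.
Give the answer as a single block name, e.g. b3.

idom tree: b1←b0 b2←b1 b3←b2 b4←b2 b5←b1 b6←b4 b7←b1
Dom∩ at merges:
  b1: preds {b0,b2}: {b0} ∩ {b0,b1,b2} = {b0}; idom=b0
  b5: preds {b1,b3}: {b0,b1} ∩ {b0,b1,b2,b3} = {b0,b1}; idom=b1
  b7: preds {b5,b6}: {b0,b1,b5} ∩ {b0,b1,b2,b4,b6} = {b0,b1}; idom=b1

idom(b7) = b1

Answer: b1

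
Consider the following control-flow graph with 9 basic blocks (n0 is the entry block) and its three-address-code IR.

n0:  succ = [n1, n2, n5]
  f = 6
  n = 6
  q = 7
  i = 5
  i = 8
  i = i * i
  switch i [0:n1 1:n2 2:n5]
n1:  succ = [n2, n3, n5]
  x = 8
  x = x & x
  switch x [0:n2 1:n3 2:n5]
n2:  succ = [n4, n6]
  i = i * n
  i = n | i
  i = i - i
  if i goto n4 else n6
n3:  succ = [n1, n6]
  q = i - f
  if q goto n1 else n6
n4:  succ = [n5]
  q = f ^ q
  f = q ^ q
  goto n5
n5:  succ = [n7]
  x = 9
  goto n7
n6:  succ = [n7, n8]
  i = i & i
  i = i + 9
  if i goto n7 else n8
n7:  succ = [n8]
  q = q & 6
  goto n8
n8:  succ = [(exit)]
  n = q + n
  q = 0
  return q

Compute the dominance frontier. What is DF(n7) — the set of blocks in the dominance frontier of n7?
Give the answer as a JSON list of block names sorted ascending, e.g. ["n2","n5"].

Answer: ["n8"]

Working:
idom tree: n1←n0 n2←n0 n3←n1 n4←n2 n5←n0 n6←n0 n7←n0 n8←n0
Dom∩ at merges:
  n1: preds {n0,n3}: {n0} ∩ {n0,n1,n3} = {n0}; idom=n0
  n2: preds {n0,n1}: {n0} ∩ {n0,n1} = {n0}; idom=n0
  n5: preds {n0,n1,n4}: {n0} ∩ {n0,n1} ∩ {n0,n2,n4} = {n0}; idom=n0
  n6: preds {n2,n3}: {n0,n2} ∩ {n0,n1,n3} = {n0}; idom=n0
  n7: preds {n5,n6}: {n0,n5} ∩ {n0,n6} = {n0}; idom=n0
  n8: preds {n6,n7}: {n0,n6} ∩ {n0,n7} = {n0}; idom=n0

DF derivation:
  n1←n0: walk · to n0
  n1←n3: walk n3→n1 to n0
  n2←n0: walk · to n0
  n2←n1: walk n1 to n0
  n5←n0: walk · to n0
  n5←n1: walk n1 to n0
  n5←n4: walk n4→n2 to n0
  n6←n2: walk n2 to n0
  n6←n3: walk n3→n1 to n0
  n7←n5: walk n5 to n0
  n7←n6: walk n6 to n0
  n8←n6: walk n6 to n0
  n8←n7: walk n7 to n0
  n0: DF=∅
  n1: DF={n1,n2,n5,n6}
  n2: DF={n5,n6}
  n3: DF={n1,n6}
  n4: DF={n5}
  n5: DF={n7}
  n6: DF={n7,n8}
  n7: DF={n8}
  n8: DF=∅

DF(n7) = ["n8"]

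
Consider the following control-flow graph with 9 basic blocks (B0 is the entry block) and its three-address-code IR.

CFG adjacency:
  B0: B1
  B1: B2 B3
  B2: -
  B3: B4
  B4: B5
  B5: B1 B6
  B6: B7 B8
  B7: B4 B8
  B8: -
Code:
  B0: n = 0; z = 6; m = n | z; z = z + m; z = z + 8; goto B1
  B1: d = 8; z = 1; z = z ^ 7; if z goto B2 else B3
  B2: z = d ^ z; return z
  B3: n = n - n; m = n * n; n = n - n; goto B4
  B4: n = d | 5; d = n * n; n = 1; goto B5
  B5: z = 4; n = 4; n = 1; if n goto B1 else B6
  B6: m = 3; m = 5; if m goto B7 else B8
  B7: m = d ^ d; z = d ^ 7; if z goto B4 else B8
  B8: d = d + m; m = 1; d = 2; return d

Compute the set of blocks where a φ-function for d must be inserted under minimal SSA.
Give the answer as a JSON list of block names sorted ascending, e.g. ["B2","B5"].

Answer: ["B1", "B4"]

Working:
idom tree: B1←B0 B2←B1 B3←B1 B4←B3 B5←B4 B6←B5 B7←B6 B8←B6
Dom∩ at merges:
  B1: preds {B0,B5}: {B0} ∩ {B0,B1,B3,B4,B5} = {B0}; idom=B0
  B4: preds {B3,B7}: {B0,B1,B3} ∩ {B0,B1,B3,B4,B5,B6,B7} = {B0,B1,B3}; idom=B3
  B8: preds {B6,B7}: {B0,B1,B3,B4,B5,B6} ∩ {B0,B1,B3,B4,B5,B6,B7} = {B0,B1,B3,B4,B5,B6}; idom=B6

DF derivation:
  B1←B0: walk · to B0
  B1←B5: walk B5→B4→B3→B1 to B0
  B4←B3: walk · to B3
  B4←B7: walk B7→B6→B5→B4 to B3
  B8←B6: walk · to B6
  B8←B7: walk B7 to B6
  DF(B0)=∅
  DF(B1)={B1}
  DF(B2)=∅
  DF(B3)={B1}
  DF(B4)={B1,B4}
  DF(B5)={B1,B4}
  DF(B6)={B4}
  DF(B7)={B4,B8}
  DF(B8)=∅

φ for d: defs {B1,B4,B8}
  DF⁺ = {B1,B4}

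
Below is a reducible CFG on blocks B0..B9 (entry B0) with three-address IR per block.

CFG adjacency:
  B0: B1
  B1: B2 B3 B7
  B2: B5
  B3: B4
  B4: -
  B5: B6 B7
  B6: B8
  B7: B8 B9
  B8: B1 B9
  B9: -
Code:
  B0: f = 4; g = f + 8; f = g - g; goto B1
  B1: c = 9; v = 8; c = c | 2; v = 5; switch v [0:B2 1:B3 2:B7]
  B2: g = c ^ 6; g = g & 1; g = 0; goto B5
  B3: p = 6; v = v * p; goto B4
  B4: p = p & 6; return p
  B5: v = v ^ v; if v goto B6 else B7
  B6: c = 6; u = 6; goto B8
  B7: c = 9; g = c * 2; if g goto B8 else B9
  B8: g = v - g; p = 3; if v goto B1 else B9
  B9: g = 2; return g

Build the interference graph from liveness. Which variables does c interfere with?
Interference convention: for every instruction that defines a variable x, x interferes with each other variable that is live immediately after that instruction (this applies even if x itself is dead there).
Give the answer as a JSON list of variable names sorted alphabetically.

Answer: ["g", "v"]

Working:
Per-block:
  B0 def {f,g} use ∅
  B1 def {c,v} use ∅
  B2 def {g} use {c}
  B3 def {p,v} use {v}
  B4 def {p} use {p}
  B5 def {v} use {v}
  B6 def {c,u} use ∅
  B7 def {c,g} use ∅
  B8 def {g,p} use {g,v}
  B9 def {g} use ∅

Liveness:
  B0 li=∅ lo=∅
  B1 li=∅ lo={c,v}
  B2 li={c,v} lo={g,v}
  B3 li={v} lo={p}
  B4 li={p} lo=∅
  B5 li={g,v} lo={g,v}
  B6 li={g,v} lo={g,v}
  B7 li={v} lo={g,v}
  B8 li={g,v} lo=∅
  B9 li=∅ lo=∅

Interference:
  c — {g,v}
  f — ∅
  g — {c,u,v}
  p — {v}
  u — {g,v}
  v — {c,g,p,u}

N(c) = ["g", "v"]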